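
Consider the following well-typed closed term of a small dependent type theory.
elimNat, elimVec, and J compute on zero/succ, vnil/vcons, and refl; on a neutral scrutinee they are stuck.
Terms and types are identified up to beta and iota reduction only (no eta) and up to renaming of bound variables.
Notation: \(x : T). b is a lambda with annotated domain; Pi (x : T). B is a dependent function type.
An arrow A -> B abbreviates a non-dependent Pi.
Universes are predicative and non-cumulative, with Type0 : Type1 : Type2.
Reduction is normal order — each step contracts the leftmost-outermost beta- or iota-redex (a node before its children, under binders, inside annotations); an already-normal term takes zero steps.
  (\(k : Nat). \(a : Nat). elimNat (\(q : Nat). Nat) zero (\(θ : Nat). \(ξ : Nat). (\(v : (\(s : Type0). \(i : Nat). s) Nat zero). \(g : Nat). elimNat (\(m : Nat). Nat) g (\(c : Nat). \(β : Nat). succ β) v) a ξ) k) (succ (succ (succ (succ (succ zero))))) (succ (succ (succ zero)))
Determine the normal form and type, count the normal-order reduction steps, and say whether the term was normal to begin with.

resulting normal form:
  succ (succ (succ (succ (succ (succ (succ (succ (succ (succ (succ (succ (succ (succ (succ zero))))))))))))))
type:
  Nat
normal-order step count: 78
already normal: no
first redex: a beta-redex


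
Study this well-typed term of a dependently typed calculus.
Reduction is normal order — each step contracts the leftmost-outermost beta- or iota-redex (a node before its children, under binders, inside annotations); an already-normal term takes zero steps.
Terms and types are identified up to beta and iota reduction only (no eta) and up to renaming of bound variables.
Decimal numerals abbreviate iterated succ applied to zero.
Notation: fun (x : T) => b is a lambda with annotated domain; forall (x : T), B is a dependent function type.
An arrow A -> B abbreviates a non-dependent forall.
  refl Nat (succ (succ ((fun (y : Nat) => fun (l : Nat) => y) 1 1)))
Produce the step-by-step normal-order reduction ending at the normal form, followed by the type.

normal-order reduction sequence:
  refl Nat (succ (succ ((fun (y : Nat) => fun (l : Nat) => y) 1 1)))
  ~> refl Nat (succ (succ ((fun (y : Nat) => 1) 1)))
  ~> refl Nat 3
type:
  Eq Nat 3 3


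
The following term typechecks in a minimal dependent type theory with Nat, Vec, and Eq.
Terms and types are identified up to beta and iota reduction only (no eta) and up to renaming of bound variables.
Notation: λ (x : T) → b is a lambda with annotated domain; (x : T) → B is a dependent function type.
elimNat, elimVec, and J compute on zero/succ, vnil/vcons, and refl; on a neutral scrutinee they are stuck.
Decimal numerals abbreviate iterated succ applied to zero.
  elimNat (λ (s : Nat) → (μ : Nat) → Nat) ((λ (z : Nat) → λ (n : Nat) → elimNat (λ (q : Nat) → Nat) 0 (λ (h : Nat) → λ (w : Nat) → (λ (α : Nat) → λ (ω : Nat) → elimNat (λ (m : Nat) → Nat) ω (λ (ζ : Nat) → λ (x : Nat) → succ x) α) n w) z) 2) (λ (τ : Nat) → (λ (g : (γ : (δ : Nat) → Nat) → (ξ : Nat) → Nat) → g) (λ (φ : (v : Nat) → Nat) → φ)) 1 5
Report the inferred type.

inferred type:
  Nat


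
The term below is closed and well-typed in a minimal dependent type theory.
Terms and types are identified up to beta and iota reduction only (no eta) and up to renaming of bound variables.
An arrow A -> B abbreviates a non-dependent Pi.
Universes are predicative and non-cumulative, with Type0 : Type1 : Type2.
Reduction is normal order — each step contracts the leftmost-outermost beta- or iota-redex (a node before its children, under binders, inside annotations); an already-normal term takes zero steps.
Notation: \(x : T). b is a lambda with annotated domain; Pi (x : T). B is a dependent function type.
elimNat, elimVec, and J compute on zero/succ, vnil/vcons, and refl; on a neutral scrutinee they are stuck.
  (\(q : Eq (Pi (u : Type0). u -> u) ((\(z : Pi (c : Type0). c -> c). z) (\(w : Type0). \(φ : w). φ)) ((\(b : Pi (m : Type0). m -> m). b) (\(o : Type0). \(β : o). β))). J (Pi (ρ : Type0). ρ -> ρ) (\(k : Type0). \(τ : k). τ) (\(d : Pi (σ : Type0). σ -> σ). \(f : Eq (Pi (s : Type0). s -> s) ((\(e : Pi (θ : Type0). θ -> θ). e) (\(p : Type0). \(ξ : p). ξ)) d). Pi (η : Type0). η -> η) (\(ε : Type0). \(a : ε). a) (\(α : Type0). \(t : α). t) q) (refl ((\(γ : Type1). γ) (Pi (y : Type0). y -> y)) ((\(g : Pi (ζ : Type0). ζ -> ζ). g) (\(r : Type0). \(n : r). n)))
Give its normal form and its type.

reduced normal form:
  \(q : Type0). \(u : q). u
type:
  Pi (q : Type0). q -> q


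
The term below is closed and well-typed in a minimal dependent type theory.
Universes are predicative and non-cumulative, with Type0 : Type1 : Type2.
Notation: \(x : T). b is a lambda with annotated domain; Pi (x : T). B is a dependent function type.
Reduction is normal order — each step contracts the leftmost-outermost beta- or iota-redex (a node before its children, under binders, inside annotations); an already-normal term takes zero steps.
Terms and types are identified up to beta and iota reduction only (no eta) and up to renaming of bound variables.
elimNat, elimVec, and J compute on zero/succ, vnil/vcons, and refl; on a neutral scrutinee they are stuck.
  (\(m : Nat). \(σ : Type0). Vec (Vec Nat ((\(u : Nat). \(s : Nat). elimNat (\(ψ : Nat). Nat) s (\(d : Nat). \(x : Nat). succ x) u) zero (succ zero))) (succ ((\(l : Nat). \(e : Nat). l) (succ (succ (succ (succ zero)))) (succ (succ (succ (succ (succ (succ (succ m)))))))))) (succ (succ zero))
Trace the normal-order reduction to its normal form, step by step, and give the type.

normal-order reduction sequence:
  (\(m : Nat). \(σ : Type0). Vec (Vec Nat ((\(u : Nat). \(s : Nat). elimNat (\(ψ : Nat). Nat) s (\(d : Nat). \(x : Nat). succ x) u) zero (succ zero))) (succ ((\(l : Nat). \(e : Nat). l) (succ (succ (succ (succ zero)))) (succ (succ (succ (succ (succ (succ (succ m)))))))))) (succ (succ zero))
  ~> \(m : Type0). Vec (Vec Nat ((\(σ : Nat). \(u : Nat). elimNat (\(s : Nat). Nat) u (\(ψ : Nat). \(d : Nat). succ d) σ) zero (succ zero))) (succ ((\(x : Nat). \(l : Nat). x) (succ (succ (succ (succ zero)))) (succ (succ (succ (succ (succ (succ (succ (succ (succ zero)))))))))))
  ~> \(m : Type0). Vec (Vec Nat ((\(σ : Nat). elimNat (\(u : Nat). Nat) σ (\(s : Nat). \(ψ : Nat). succ ψ) zero) (succ zero))) (succ ((\(d : Nat). \(x : Nat). d) (succ (succ (succ (succ zero)))) (succ (succ (succ (succ (succ (succ (succ (succ (succ zero)))))))))))
  ~> \(m : Type0). Vec (Vec Nat (elimNat (\(σ : Nat). Nat) (succ zero) (\(u : Nat). \(s : Nat). succ s) zero)) (succ ((\(ψ : Nat). \(d : Nat). ψ) (succ (succ (succ (succ zero)))) (succ (succ (succ (succ (succ (succ (succ (succ (succ zero)))))))))))
  ~> \(m : Type0). Vec (Vec Nat (succ zero)) (succ ((\(σ : Nat). \(u : Nat). σ) (succ (succ (succ (succ zero)))) (succ (succ (succ (succ (succ (succ (succ (succ (succ zero)))))))))))
  ~> \(m : Type0). Vec (Vec Nat (succ zero)) (succ ((\(σ : Nat). succ (succ (succ (succ zero)))) (succ (succ (succ (succ (succ (succ (succ (succ (succ zero)))))))))))
  ~> \(m : Type0). Vec (Vec Nat (succ zero)) (succ (succ (succ (succ (succ zero)))))
the term's type:
  Pi (m : Type0). Type0


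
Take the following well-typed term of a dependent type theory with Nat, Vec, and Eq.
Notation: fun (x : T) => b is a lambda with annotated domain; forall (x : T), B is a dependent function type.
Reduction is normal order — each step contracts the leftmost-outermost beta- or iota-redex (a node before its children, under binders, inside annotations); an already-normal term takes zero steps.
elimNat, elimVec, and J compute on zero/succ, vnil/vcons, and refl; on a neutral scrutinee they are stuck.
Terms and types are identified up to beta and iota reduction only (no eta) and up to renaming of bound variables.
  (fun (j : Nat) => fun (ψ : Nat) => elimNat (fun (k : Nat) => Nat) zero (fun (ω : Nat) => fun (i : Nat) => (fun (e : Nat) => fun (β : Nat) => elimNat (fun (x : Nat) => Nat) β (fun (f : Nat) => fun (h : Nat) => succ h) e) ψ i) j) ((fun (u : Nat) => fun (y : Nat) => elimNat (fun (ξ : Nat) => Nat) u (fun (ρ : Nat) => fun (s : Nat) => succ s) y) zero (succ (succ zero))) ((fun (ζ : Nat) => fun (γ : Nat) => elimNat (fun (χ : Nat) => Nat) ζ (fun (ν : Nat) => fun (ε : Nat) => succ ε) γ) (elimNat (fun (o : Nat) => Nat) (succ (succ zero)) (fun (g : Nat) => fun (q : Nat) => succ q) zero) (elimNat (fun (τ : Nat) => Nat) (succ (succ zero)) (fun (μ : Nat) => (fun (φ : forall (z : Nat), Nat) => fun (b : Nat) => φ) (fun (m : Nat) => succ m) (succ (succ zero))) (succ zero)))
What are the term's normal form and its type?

reduced normal form:
  succ (succ (succ (succ (succ (succ (succ (succ (succ (succ zero)))))))))
the term's type:
  Nat


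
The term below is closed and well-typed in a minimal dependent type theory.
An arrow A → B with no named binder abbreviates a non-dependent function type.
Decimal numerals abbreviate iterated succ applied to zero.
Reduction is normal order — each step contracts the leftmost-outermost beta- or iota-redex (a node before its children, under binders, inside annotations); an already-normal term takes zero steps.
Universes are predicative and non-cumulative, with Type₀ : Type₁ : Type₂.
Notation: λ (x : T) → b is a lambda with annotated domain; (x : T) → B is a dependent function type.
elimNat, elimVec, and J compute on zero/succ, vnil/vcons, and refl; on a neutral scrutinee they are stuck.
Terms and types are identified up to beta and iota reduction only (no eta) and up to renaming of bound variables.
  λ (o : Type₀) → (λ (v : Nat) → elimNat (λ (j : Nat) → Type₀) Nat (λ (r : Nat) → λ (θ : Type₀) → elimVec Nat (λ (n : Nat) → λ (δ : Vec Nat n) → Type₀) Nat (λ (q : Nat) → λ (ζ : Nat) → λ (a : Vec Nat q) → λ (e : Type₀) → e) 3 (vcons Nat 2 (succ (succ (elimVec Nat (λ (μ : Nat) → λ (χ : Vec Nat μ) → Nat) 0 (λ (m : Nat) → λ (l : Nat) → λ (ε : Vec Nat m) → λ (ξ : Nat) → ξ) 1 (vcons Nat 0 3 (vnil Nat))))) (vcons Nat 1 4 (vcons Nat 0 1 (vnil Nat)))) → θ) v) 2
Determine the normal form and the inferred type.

resulting normal form:
  λ (o : Type₀) → Nat → Nat → Nat
the term's type:
  Type₀ → Type₀
observation: the term reaches its normal form after 40 normal-order steps.


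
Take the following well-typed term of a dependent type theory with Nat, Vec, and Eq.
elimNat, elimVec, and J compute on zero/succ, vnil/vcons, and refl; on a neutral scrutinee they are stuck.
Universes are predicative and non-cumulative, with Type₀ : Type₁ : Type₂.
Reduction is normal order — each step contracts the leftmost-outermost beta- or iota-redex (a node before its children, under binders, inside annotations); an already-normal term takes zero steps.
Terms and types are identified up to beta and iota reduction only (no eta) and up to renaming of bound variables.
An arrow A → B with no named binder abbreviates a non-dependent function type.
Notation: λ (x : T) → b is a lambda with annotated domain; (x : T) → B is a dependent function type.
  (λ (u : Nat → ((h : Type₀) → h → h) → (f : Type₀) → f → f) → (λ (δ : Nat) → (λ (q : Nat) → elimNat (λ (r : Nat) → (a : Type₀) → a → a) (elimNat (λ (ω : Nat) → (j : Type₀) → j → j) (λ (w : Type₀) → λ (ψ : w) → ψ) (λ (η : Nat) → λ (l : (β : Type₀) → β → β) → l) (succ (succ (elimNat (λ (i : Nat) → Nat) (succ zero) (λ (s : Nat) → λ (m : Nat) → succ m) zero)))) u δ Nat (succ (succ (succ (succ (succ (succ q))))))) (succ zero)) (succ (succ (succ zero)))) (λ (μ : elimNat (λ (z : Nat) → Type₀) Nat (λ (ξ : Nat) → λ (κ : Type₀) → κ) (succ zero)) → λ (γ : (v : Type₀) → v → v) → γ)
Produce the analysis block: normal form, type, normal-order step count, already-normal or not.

normal form:
  succ (succ (succ (succ (succ (succ (succ zero))))))
type:
  Nat
reduction steps (normal order): 26
started in normal form: no
first contracted redex: a beta-redex


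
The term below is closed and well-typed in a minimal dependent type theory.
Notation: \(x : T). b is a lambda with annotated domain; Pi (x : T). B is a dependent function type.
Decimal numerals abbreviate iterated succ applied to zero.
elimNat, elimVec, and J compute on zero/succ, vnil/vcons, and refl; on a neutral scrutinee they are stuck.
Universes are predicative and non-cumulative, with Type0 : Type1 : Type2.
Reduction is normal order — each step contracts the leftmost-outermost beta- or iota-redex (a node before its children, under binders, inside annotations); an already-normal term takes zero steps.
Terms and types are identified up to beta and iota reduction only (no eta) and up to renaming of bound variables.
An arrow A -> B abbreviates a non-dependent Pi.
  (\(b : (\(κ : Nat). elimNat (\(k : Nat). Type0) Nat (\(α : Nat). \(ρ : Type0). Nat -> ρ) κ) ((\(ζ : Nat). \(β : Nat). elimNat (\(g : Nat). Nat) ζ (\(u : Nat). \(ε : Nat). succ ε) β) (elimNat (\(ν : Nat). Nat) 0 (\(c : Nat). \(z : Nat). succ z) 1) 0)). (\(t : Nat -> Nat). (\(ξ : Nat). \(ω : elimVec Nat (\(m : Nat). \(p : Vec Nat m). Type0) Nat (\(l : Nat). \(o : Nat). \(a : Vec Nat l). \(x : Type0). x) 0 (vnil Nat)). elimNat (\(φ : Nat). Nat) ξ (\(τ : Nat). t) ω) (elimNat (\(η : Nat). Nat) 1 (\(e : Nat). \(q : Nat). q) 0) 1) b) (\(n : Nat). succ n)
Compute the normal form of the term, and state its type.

reduced normal form:
  2
inferred type:
  Nat
observation: contracting a beta-redex first, the term normalizes in 9 steps.


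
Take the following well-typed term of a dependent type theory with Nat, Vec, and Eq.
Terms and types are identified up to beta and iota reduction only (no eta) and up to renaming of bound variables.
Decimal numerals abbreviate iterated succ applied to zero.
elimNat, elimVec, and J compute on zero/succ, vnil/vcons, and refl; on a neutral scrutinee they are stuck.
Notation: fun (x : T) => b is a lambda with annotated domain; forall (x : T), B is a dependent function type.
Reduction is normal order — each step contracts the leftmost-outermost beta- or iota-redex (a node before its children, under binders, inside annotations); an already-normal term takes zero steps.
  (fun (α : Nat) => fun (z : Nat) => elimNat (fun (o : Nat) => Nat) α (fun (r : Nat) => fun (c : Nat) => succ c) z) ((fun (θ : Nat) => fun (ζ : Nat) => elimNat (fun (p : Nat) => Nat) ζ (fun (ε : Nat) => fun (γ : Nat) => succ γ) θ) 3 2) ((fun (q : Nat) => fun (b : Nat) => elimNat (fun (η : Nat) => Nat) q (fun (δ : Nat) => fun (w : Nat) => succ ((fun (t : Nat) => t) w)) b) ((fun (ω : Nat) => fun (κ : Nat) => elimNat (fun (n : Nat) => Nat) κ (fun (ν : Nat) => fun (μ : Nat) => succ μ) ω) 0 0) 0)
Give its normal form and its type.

reduced normal form:
  5
the term's type:
  Nat
observation: 21 normal-order steps separate the term from its normal form.


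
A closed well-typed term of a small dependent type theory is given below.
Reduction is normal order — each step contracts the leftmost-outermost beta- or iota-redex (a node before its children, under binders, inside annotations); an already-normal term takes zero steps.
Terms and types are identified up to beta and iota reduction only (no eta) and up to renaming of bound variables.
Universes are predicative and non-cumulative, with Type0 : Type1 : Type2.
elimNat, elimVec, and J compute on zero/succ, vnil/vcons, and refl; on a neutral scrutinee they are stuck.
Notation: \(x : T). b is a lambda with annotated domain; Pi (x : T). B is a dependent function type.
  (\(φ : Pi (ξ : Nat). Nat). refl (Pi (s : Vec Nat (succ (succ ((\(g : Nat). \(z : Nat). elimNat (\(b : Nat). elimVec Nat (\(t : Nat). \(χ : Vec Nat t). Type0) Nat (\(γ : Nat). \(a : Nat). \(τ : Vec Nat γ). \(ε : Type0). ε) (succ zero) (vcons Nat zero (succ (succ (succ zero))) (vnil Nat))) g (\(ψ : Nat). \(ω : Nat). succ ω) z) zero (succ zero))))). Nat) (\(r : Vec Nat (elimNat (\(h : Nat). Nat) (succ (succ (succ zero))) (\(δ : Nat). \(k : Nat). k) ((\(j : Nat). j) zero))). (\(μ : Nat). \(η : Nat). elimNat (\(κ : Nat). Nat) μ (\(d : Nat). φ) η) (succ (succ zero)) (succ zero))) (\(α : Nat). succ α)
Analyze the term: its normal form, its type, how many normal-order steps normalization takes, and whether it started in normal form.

normal form:
  refl (Pi (φ : Vec Nat (succ (succ (succ zero)))). Nat) (\(ξ : Vec Nat (succ (succ (succ zero)))). succ (succ (succ zero)))
the term's type:
  Eq (Pi (φ : Vec Nat (succ (succ (succ zero)))). Nat) (\(ξ : Vec Nat (succ (succ (succ zero)))). succ (succ (succ zero))) (\(s : Vec Nat (succ (succ (succ zero)))). succ (succ (succ zero)))
steps to reach normal form (normal order): 15
term was already normal: no
first redex: a beta-redex


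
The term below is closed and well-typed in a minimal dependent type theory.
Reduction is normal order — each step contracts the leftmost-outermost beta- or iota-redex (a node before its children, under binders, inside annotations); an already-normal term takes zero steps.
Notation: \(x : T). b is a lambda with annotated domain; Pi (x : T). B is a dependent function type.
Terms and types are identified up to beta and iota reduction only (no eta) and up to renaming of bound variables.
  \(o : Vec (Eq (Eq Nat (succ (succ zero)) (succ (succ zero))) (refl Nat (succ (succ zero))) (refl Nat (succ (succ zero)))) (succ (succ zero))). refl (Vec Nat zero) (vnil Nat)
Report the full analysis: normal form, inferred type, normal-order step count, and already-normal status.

resulting normal form:
  \(o : Vec (Eq (Eq Nat (succ (succ zero)) (succ (succ zero))) (refl Nat (succ (succ zero))) (refl Nat (succ (succ zero)))) (succ (succ zero))). refl (Vec Nat zero) (vnil Nat)
the term's type:
  Pi (o : Vec (Eq (Eq Nat (succ (succ zero)) (succ (succ zero))) (refl Nat (succ (succ zero))) (refl Nat (succ (succ zero)))) (succ (succ zero))). Eq (Vec Nat zero) (vnil Nat) (vnil Nat)
steps to reach normal form (normal order): 0
started in normal form: yes


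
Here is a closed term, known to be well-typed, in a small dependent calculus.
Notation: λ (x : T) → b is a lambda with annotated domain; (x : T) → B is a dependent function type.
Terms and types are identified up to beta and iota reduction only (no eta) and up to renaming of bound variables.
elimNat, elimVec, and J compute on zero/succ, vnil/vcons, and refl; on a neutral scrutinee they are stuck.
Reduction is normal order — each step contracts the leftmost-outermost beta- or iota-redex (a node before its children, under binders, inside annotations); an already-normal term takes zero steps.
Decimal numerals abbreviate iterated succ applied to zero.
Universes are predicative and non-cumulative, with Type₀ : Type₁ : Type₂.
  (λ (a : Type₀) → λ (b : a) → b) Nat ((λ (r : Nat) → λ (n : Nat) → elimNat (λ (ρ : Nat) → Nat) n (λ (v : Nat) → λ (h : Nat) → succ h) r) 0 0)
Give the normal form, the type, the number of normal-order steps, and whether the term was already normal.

normal form:
  0
the term's type:
  Nat
normal-order step count: 5
term was already normal: no
first contracted redex: a beta-redex


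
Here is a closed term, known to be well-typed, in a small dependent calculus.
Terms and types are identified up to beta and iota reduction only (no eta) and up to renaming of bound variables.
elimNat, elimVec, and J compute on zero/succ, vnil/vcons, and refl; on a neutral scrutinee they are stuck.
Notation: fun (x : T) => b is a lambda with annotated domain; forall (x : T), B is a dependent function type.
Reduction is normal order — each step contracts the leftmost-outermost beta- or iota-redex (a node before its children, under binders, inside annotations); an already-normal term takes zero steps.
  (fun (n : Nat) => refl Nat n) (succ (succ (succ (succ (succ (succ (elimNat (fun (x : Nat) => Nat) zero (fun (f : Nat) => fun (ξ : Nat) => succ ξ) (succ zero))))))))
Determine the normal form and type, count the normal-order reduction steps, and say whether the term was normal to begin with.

reduced normal form:
  refl Nat (succ (succ (succ (succ (succ (succ (succ zero)))))))
the term's type:
  Eq Nat (succ (succ (succ (succ (succ (succ (succ zero))))))) (succ (succ (succ (succ (succ (succ (succ zero)))))))
normal-order step count: 5
started in normal form: no
first redex: a beta-redex


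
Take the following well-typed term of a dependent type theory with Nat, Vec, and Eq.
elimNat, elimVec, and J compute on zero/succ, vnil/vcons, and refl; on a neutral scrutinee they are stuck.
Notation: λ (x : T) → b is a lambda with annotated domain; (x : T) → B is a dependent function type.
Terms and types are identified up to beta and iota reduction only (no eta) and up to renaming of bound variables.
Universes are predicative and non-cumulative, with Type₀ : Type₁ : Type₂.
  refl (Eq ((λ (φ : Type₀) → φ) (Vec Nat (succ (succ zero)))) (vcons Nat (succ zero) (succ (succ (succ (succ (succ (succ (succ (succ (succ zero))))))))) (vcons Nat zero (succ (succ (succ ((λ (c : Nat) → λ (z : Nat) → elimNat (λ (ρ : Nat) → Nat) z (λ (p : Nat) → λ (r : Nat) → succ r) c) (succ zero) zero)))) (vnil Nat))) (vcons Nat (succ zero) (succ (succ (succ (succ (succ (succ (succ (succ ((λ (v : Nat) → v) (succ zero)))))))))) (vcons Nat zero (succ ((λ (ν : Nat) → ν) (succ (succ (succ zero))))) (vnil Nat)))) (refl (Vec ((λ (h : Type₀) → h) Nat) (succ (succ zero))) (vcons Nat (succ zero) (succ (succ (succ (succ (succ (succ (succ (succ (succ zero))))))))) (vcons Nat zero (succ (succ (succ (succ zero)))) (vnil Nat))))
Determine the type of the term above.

type:
  Eq (Eq (Vec Nat (succ (succ zero))) (vcons Nat (succ zero) (succ (succ (succ (succ (succ (succ (succ (succ (succ zero))))))))) (vcons Nat zero (succ (succ (succ (succ zero)))) (vnil Nat))) (vcons Nat (succ zero) (succ (succ (succ (succ (succ (succ (succ (succ (succ zero))))))))) (vcons Nat zero (succ (succ (succ (succ zero)))) (vnil Nat)))) (refl (Vec Nat (succ (succ zero))) (vcons Nat (succ zero) (succ (succ (succ (succ (succ (succ (succ (succ (succ zero))))))))) (vcons Nat zero (succ (succ (succ (succ zero)))) (vnil Nat)))) (refl (Vec Nat (succ (succ zero))) (vcons Nat (succ zero) (succ (succ (succ (succ (succ (succ (succ (succ (succ zero))))))))) (vcons Nat zero (succ (succ (succ (succ zero)))) (vnil Nat))))


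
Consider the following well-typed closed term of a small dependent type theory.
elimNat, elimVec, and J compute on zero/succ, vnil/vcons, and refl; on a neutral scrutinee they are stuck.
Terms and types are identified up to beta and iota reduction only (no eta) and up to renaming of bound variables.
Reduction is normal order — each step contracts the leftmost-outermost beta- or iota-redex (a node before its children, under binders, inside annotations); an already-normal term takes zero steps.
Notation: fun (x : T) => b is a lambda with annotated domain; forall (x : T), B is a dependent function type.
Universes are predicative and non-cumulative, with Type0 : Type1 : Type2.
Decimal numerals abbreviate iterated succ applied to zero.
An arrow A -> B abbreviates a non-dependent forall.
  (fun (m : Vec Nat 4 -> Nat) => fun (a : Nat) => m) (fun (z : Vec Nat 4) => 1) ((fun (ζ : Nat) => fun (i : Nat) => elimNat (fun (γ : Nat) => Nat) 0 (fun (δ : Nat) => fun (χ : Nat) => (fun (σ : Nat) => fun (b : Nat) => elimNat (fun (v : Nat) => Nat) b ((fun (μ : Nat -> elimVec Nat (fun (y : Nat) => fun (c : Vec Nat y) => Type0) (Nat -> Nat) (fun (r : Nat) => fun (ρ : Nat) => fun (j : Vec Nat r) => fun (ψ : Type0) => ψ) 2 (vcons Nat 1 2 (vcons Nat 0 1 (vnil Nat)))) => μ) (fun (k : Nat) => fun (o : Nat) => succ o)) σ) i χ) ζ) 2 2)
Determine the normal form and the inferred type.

normal form:
  fun (m : Vec Nat 4) => 1
type:
  Vec Nat 4 -> Nat
observation: the leftmost-outermost redex is a beta-redex, and normalization takes 2 steps.


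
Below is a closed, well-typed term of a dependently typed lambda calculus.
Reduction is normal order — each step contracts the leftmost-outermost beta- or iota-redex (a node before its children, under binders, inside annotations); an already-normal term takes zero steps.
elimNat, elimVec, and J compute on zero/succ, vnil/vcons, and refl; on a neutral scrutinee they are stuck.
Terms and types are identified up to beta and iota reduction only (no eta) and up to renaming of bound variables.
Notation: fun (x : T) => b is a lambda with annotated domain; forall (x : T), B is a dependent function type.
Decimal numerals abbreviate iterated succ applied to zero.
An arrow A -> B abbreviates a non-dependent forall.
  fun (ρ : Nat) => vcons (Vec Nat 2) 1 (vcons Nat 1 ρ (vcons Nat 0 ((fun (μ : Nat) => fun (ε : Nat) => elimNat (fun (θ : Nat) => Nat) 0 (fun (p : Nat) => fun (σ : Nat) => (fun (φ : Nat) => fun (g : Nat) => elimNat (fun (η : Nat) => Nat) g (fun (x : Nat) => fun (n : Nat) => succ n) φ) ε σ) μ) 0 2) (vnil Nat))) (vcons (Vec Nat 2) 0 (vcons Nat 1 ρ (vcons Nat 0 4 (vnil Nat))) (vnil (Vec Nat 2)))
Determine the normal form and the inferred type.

resulting normal form:
  fun (ρ : Nat) => vcons (Vec Nat 2) 1 (vcons Nat 1 ρ (vcons Nat 0 0 (vnil Nat))) (vcons (Vec Nat 2) 0 (vcons Nat 1 ρ (vcons Nat 0 4 (vnil Nat))) (vnil (Vec Nat 2)))
the term's type:
  Nat -> Vec (Vec Nat 2) 2


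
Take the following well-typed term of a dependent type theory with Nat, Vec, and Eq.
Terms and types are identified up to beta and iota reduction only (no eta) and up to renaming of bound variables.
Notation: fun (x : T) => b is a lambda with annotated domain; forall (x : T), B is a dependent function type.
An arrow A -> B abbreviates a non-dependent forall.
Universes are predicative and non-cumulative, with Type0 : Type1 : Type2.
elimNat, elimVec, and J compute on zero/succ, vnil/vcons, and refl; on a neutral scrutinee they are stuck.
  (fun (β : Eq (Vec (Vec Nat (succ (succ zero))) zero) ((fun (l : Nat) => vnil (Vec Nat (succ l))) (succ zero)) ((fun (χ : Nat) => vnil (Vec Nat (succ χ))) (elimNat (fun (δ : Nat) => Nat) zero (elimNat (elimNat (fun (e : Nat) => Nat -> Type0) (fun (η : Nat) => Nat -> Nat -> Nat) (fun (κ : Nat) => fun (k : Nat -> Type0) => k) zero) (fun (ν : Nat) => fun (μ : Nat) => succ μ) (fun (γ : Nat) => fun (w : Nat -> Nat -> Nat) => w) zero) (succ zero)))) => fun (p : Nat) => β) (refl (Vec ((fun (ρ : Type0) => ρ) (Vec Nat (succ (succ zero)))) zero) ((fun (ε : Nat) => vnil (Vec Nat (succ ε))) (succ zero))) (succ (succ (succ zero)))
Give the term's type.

inferred type:
  Eq (Vec (Vec Nat (succ (succ zero))) zero) (vnil (Vec Nat (succ (succ zero)))) (vnil (Vec Nat (succ (succ zero))))


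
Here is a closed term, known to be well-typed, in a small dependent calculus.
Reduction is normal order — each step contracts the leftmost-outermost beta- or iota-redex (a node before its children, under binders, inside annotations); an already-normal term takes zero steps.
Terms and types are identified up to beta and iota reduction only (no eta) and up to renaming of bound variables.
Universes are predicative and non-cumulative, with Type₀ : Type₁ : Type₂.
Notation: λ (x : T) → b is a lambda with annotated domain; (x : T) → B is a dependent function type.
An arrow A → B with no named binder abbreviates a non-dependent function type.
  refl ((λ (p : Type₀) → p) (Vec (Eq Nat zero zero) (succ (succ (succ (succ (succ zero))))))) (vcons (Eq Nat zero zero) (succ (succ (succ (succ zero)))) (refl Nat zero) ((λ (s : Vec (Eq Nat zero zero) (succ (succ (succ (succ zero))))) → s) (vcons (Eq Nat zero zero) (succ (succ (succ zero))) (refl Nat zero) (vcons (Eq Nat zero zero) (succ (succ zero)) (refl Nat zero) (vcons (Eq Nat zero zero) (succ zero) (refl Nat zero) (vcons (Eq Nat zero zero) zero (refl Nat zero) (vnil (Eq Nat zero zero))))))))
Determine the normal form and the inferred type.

normal form:
  refl (Vec (Eq Nat zero zero) (succ (succ (succ (succ (succ zero)))))) (vcons (Eq Nat zero zero) (succ (succ (succ (succ zero)))) (refl Nat zero) (vcons (Eq Nat zero zero) (succ (succ (succ zero))) (refl Nat zero) (vcons (Eq Nat zero zero) (succ (succ zero)) (refl Nat zero) (vcons (Eq Nat zero zero) (succ zero) (refl Nat zero) (vcons (Eq Nat zero zero) zero (refl Nat zero) (vnil (Eq Nat zero zero)))))))
the term's type:
  Eq (Vec (Eq Nat zero zero) (succ (succ (succ (succ (succ zero)))))) (vcons (Eq Nat zero zero) (succ (succ (succ (succ zero)))) (refl Nat zero) (vcons (Eq Nat zero zero) (succ (succ (succ zero))) (refl Nat zero) (vcons (Eq Nat zero zero) (succ (succ zero)) (refl Nat zero) (vcons (Eq Nat zero zero) (succ zero) (refl Nat zero) (vcons (Eq Nat zero zero) zero (refl Nat zero) (vnil (Eq Nat zero zero))))))) (vcons (Eq Nat zero zero) (succ (succ (succ (succ zero)))) (refl Nat zero) (vcons (Eq Nat zero zero) (succ (succ (succ zero))) (refl Nat zero) (vcons (Eq Nat zero zero) (succ (succ zero)) (refl Nat zero) (vcons (Eq Nat zero zero) (succ zero) (refl Nat zero) (vcons (Eq Nat zero zero) zero (refl Nat zero) (vnil (Eq Nat zero zero)))))))
observation: normalization takes exactly 2 steps under the normal-order strategy.


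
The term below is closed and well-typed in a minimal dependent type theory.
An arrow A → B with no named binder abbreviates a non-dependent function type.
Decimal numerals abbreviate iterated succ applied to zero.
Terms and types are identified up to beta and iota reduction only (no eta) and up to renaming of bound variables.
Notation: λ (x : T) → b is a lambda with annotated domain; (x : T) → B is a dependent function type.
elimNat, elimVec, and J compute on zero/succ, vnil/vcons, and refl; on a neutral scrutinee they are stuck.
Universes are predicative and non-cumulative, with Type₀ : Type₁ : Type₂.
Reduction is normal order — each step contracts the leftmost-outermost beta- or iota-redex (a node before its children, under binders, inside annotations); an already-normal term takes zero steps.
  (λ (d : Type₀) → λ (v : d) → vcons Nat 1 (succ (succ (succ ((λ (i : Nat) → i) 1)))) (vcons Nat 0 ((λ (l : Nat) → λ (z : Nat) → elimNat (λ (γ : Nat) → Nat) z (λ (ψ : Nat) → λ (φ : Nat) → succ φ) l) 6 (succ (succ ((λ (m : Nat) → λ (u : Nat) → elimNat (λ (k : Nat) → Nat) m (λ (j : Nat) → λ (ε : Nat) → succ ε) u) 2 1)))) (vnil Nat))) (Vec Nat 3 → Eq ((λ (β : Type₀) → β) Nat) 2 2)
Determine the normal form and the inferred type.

reduced normal form:
  λ (d : Vec Nat 3 → Eq Nat 2 2) → vcons Nat 1 4 (vcons Nat 0 11 (vnil Nat))
the term's type:
  (Vec Nat 3 → Eq Nat 2 2) → Vec Nat 2
observation: contracting a beta-redex first, the term normalizes in 30 steps.


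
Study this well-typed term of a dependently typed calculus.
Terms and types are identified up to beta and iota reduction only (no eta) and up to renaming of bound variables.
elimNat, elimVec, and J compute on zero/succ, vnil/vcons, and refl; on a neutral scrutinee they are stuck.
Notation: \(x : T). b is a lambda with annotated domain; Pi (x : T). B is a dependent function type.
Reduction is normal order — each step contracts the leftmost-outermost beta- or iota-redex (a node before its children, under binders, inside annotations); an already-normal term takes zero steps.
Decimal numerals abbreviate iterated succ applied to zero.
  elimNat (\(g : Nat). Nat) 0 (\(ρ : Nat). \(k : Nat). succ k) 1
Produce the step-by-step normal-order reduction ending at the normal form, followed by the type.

reduction (normal order):
  elimNat (\(g : Nat). Nat) 0 (\(ρ : Nat). \(k : Nat). succ k) 1
  ~> (\(g : Nat). \(ρ : Nat). succ ρ) 0 (elimNat (\(k : Nat). Nat) 0 (\(i : Nat). \(j : Nat). succ j) 0)
  ~> (\(g : Nat). succ g) (elimNat (\(ρ : Nat). Nat) 0 (\(k : Nat). \(i : Nat). succ i) 0)
  ~> succ (elimNat (\(g : Nat). Nat) 0 (\(ρ : Nat). \(k : Nat). succ k) 0)
  ~> 1
the term's type:
  Nat


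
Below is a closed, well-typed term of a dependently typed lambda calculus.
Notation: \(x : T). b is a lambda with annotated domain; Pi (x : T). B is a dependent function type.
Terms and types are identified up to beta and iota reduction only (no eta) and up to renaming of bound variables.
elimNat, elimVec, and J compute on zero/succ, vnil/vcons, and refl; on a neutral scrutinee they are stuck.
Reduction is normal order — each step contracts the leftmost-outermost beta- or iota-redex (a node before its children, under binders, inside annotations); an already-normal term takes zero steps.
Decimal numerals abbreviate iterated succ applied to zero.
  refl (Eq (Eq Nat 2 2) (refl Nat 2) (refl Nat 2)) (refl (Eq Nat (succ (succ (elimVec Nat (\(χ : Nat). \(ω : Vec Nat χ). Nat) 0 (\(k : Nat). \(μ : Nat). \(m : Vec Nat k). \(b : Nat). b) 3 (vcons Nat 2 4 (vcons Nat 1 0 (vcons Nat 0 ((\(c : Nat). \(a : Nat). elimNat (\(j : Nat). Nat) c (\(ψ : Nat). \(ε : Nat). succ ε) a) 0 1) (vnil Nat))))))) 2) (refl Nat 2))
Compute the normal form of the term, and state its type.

normal form:
  refl (Eq (Eq Nat 2 2) (refl Nat 2) (refl Nat 2)) (refl (Eq Nat 2 2) (refl Nat 2))
the term's type:
  Eq (Eq (Eq Nat 2 2) (refl Nat 2) (refl Nat 2)) (refl (Eq Nat 2 2) (refl Nat 2)) (refl (Eq Nat 2 2) (refl Nat 2))


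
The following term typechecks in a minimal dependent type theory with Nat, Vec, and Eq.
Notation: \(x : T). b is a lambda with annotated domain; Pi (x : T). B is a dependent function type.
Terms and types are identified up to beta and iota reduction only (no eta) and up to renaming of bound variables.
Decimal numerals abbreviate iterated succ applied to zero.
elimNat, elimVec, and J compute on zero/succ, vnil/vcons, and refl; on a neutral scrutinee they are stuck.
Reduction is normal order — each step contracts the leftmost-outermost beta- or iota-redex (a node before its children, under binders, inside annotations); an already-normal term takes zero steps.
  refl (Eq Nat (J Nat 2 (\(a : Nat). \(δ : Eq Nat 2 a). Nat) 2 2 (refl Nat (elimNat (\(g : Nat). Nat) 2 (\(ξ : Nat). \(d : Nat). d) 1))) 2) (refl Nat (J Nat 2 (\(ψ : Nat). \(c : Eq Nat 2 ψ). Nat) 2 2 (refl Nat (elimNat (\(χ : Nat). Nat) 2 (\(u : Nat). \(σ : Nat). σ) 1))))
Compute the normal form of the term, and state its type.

normal form:
  refl (Eq Nat 2 2) (refl Nat 2)
the term's type:
  Eq (Eq Nat 2 2) (refl Nat 2) (refl Nat 2)
observation: normalization takes exactly 2 steps under the normal-order strategy.


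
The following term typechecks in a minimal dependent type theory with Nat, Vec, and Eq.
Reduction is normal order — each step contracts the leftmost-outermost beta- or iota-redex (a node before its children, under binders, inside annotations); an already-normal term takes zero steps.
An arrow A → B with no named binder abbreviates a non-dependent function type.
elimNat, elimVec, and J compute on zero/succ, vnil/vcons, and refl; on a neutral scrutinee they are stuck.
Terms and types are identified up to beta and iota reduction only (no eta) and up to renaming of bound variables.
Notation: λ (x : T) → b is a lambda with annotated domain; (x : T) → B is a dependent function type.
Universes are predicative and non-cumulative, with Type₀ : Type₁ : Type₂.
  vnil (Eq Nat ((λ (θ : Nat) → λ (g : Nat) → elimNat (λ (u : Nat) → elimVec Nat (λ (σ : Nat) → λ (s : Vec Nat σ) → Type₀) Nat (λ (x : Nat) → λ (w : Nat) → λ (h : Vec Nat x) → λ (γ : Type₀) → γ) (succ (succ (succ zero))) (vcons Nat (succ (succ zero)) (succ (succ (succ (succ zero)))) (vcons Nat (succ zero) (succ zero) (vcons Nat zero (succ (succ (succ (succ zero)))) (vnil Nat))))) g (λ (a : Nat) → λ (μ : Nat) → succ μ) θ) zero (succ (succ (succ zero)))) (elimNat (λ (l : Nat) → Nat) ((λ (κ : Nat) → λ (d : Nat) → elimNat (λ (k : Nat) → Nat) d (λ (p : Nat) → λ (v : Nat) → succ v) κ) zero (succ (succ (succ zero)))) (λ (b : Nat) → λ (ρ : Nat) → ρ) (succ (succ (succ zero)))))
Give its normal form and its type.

resulting normal form:
  vnil (Eq Nat (succ (succ (succ zero))) (succ (succ (succ zero))))
inferred type:
  Vec (Eq Nat (succ (succ (succ zero))) (succ (succ (succ zero)))) zero


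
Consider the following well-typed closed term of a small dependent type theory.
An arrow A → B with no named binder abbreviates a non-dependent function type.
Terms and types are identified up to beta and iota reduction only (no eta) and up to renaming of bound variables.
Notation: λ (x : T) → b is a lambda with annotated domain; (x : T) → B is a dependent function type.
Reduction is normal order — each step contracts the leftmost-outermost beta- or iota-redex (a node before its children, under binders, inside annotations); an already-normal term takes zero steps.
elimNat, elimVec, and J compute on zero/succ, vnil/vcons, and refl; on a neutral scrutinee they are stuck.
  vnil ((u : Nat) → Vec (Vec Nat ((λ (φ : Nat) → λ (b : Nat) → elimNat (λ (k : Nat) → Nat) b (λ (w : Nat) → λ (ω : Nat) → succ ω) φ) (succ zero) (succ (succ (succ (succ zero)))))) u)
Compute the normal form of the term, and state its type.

normal form:
  vnil ((u : Nat) → Vec (Vec Nat (succ (succ (succ (succ (succ zero)))))) u)
inferred type:
  Vec ((u : Nat) → Vec (Vec Nat (succ (succ (succ (succ (succ zero)))))) u) zero


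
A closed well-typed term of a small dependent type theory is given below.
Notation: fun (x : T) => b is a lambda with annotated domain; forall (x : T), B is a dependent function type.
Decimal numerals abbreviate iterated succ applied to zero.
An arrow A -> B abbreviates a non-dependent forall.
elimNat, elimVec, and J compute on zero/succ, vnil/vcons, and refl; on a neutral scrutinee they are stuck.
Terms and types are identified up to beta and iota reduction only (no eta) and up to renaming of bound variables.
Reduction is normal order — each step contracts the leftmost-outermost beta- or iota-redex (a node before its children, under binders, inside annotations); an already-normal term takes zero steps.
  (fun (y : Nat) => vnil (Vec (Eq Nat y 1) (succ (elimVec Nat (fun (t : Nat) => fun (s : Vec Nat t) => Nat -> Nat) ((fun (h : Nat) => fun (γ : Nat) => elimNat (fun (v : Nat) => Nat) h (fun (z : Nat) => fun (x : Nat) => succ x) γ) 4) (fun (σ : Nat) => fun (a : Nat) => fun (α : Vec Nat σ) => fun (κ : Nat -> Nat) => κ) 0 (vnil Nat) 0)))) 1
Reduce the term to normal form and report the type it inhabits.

resulting normal form:
  vnil (Vec (Eq Nat 1 1) 5)
the term's type:
  Vec (Vec (Eq Nat 1 1) 5) 0


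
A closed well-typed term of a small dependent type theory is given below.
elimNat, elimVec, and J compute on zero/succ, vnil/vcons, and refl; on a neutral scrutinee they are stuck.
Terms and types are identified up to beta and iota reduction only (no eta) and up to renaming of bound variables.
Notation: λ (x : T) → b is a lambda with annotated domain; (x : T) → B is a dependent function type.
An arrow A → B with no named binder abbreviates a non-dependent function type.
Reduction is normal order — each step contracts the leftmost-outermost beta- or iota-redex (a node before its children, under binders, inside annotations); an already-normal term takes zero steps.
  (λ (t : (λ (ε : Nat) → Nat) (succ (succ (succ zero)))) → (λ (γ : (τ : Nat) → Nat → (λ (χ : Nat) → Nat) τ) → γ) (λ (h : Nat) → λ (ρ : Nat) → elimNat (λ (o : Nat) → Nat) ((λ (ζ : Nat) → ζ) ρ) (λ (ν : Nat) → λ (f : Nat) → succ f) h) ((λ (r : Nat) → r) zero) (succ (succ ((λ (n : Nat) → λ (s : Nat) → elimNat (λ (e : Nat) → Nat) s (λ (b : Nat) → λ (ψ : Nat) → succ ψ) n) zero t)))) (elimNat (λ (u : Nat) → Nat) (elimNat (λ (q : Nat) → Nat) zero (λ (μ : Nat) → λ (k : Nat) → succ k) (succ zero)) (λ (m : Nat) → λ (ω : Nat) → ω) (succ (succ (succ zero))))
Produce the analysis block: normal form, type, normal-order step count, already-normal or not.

resulting normal form:
  succ (succ (succ zero))
the term's type:
  Nat
normal-order step count: 24
term was already normal: no
first redex: a beta-redex


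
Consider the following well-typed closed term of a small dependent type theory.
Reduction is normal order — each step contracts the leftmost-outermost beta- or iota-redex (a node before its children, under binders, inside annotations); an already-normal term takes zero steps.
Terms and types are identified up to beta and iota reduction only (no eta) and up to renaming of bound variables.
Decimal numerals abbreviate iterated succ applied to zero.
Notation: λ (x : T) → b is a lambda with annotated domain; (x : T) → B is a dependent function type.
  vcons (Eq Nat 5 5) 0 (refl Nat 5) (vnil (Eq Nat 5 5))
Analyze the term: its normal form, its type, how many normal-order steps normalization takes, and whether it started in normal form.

resulting normal form:
  vcons (Eq Nat 5 5) 0 (refl Nat 5) (vnil (Eq Nat 5 5))
type:
  Vec (Eq Nat 5 5) 1
normal-order step count: 0
term was already normal: yes
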